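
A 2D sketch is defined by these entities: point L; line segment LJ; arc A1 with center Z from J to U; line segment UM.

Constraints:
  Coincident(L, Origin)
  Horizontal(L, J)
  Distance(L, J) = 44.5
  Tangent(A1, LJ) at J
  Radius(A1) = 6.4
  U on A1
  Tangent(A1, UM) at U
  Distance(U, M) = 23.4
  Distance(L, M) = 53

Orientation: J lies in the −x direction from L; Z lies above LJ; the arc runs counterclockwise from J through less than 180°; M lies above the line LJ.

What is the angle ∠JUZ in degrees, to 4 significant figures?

38.82°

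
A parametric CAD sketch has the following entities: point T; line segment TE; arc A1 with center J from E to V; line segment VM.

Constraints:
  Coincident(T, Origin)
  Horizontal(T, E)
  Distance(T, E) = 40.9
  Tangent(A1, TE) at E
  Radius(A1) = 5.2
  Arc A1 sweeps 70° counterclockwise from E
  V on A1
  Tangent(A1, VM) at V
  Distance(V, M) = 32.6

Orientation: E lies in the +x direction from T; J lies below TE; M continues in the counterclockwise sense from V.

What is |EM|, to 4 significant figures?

37.64

On A1, E sits at bearing 90° from J; a 70° counterclockwise sweep puts V at bearing 160°, so V = J + 5.2·(cos 160°, sin 160°) = (36.01, -3.421). Tangency of A1 to VM means the radius JV is perpendicular to VM, so VM runs along (−sin 160°, cos 160°); with |VM| = 32.6, M = (24.86, -34.06). Then |EM| = |M − E| = 37.64.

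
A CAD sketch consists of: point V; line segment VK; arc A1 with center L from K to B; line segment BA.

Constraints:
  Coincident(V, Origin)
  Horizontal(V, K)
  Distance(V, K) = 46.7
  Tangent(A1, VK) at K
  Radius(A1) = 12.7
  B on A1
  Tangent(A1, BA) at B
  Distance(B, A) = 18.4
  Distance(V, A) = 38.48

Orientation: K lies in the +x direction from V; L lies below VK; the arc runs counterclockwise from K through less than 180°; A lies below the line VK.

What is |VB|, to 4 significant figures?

35.75

V is at the origin; VK is horizontal with |VK| = 46.7 and K on the +x side, so K = (46.70, 0.000). Tangency of A1 to VK means the radius LK is perpendicular to VK, so L = K + (0, -12.7) = (46.70, -12.70). Since LB ⟂ BA (tangency), |LA| = √(12.7² + 18.4²) = 22.36 regardless of where B sits on A1. So A lies on both circle(V, 38.48) and circle(L, 22.36); the below-VK intersection is A = (28.57, -25.78). B is the foot of the tangent from A: B = (34.73, -8.444).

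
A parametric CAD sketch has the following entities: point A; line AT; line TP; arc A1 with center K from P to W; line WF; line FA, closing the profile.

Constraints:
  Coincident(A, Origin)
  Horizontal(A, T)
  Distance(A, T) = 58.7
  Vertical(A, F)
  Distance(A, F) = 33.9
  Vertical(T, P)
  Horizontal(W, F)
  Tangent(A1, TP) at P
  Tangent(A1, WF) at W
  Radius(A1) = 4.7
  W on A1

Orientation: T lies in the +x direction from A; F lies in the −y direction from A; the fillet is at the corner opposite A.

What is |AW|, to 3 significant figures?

63.8

A is at the origin; AT is horizontal with |AT| = 58.7 and T on the +x side, so T = (58.7, 0.00). A and F share the same x with |AF| = 33.9 and F on the −y side, so F = (0.00, -33.9). The virtual corner opposite A is at (58.7, -33.9). The tangent condition forces KP to be normal to TP and since A1 is tangent to WF there, KW ⟂ WF, with radius 4.7, so the center K sits 4.7 in from both sides at K = (54.0, -29.2). That places the tangent points at P = (58.7, -29.2) on TP and W = (54.0, -33.9) on WF. Then |AW| = |W − A| = 63.8.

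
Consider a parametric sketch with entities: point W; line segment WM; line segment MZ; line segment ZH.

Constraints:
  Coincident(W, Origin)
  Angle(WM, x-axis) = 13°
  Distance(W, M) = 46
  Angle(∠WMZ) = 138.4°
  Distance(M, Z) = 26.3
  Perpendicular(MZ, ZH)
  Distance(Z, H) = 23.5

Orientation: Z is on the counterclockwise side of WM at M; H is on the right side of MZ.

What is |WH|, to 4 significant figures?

81.27

W is at the origin; WM runs at 13.0° with length 46.0, so M = 46.0·(cos 13.0°, sin 13.0°) = (44.82, 10.35). ∠WMZ = 138.4°, so MZ runs at 13.0° + (180° − 138.4°) = 54.60° from the x-axis; with |MZ| = 26.3, Z = M + 26.3·(cos 54.60°, sin 54.60°) = (60.06, 31.79). MZ is perpendicular to ZH; with |ZH| = 23.5 on the right of MZ, H = Z + 23.5·(0.8151, -0.5793) = (79.21, 18.17). Then |WH| = |H − W| = 81.27.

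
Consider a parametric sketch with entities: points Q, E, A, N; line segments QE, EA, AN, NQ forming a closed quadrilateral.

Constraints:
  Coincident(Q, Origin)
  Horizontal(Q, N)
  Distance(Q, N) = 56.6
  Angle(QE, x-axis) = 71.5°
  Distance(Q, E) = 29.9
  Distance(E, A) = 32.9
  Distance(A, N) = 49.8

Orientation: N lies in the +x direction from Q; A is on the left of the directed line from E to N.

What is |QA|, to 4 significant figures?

59.16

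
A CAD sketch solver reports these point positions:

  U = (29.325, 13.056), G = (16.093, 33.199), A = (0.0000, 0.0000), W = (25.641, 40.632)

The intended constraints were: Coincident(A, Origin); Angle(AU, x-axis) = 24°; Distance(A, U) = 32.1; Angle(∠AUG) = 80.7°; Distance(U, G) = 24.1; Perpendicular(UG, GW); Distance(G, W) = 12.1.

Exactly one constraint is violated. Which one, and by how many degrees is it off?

Perpendicular(UG, GW) — off by 4.60°.

A = (0.00, 0.00) ✓; AU at 24.00° ✓; |AU| = 32.10 ✓; ∠AUG = 80.70° ✓; |UG| = 24.10 ✓; ∠(UG, GW) = 85.40° ✗; |GW| = 12.10 ✓.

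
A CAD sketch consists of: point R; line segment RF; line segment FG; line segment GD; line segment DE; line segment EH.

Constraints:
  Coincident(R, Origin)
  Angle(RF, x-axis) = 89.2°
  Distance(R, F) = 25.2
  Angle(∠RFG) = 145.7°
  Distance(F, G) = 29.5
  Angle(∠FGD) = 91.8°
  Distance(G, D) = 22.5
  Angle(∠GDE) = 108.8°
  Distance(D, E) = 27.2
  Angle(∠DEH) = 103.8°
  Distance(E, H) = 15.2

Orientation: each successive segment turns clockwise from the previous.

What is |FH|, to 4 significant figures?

19.89

R is at the origin; RF runs at 89.2° with length 25.2, so F = (0.3518, 25.20). ∠RFG = 145.7° gives FG at 54.90° from the x-axis; with |FG| = 29.5, G = (17.31, 49.33). ∠FGD = 91.8° gives GD at -33.30° from the x-axis; with |GD| = 22.5, D = (36.12, 36.98). ∠GDE = 108.8° gives DE at -104.5° from the x-axis; with |DE| = 27.2, E = (29.31, 10.65). ∠DEH = 103.8° gives EH at 179.3° from the x-axis; with |EH| = 15.2, H = (14.11, 10.83). Then |FH| = |H − F| = 19.89.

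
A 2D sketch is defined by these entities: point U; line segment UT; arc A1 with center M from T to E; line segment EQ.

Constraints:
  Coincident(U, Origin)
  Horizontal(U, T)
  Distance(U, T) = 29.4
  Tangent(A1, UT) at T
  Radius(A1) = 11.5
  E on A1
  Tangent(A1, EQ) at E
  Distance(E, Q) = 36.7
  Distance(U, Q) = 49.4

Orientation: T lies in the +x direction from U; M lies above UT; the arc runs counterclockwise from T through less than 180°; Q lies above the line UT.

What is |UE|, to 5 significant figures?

42.644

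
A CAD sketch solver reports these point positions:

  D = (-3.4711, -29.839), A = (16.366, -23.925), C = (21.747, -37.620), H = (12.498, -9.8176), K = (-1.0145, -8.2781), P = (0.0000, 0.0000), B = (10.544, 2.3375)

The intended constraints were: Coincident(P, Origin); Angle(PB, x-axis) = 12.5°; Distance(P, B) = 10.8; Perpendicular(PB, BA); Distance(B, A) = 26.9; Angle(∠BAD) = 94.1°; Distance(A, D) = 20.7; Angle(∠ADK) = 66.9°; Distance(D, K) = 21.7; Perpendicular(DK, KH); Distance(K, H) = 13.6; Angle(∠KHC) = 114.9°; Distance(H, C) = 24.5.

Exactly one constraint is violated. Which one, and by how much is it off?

Distance(H, C) = 24.5 — off by 4.80.

P = (0.00, 0.00) ✓; PB at 12.50° ✓; |PB| = 10.80 ✓; ∠(PB, BA) = 90.00° ✓; |BA| = 26.90 ✓; ∠BAD = 94.10° ✓; |AD| = 20.70 ✓; ∠ADK = 66.90° ✓; |DK| = 21.70 ✓; ∠(DK, KH) = 90.00° ✓; |KH| = 13.60 ✓; ∠KHC = 114.9° ✓; |HC| = 29.30 ✗.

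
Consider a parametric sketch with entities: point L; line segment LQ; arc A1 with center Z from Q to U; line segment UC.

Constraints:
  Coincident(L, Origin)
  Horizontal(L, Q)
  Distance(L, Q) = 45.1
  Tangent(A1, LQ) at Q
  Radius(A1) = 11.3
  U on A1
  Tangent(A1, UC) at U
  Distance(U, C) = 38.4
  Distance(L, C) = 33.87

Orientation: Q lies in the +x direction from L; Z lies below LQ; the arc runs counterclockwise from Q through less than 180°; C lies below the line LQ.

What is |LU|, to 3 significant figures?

36.9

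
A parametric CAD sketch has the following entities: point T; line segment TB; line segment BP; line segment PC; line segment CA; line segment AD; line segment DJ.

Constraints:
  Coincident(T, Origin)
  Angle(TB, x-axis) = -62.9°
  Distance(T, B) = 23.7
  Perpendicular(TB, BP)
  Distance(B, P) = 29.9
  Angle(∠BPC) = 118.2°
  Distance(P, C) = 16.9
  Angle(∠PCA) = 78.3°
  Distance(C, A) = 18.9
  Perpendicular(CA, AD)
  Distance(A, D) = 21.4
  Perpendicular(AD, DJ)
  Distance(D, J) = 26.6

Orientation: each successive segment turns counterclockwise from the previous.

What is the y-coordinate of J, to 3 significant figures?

-10.2

T is at the origin; TB runs at -62.9° with length 23.7, so B = (10.8, -21.1). The perpendicularity gives BP at right angles to TB, so BP runs at 27.1°; with |BP| = 29.9, P = (37.4, -7.48). ∠BPC = 118.2° gives PC at 88.9° from the x-axis; with |PC| = 16.9, C = (37.7, 9.42). ∠PCA = 78.3° gives CA at -169° from the x-axis; with |CA| = 18.9, A = (19.2, 5.94). The perpendicularity gives AD at right angles to CA, so AD runs at -79.4°; with |AD| = 21.4, D = (23.1, -15.1). AD ⟂ DJ, so DJ runs at 10.6°; with |DJ| = 26.6, J = (49.2, -10.2). So J.y = -10.2.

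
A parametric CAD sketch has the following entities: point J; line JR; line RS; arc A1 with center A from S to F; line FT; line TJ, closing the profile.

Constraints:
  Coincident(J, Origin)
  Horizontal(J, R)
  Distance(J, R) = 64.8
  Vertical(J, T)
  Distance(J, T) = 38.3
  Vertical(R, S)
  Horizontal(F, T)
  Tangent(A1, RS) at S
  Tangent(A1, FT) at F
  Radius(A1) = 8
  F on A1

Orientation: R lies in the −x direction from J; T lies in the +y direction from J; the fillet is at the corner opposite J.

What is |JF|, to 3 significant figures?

68.5

J is at the origin; JR is horizontal with |JR| = 64.8 and R on the −x side, so R = (-64.8, 0.00). J and T share the same x with |JT| = 38.3 and T on the +y side, so T = (0.00, 38.3). The virtual corner opposite J is at (-64.8, 38.3). Tangency of A1 to RS means the radius AS is perpendicular to RS and since A1 is tangent to FT there, AF ⟂ FT, with radius 8.0, so the center A sits 8.0 in from both sides at A = (-56.8, 30.3). That places the tangent points at S = (-64.8, 30.3) on RS and F = (-56.8, 38.3) on FT. Then |JF| = |F − J| = 68.5.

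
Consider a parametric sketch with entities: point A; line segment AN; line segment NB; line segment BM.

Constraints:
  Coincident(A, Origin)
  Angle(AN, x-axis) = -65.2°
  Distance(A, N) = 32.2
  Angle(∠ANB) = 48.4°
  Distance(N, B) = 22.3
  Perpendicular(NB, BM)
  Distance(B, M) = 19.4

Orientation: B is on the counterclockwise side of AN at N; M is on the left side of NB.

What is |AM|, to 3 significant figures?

4.77

A is at the origin; AN runs at -65.2° with length 32.2, so N = 32.2·(cos -65.2°, sin -65.2°) = (13.5, -29.2). ∠ANB = 48.4°, so NB runs at -65.2° + (180° − 48.4°) = 66.4° from the x-axis; with |NB| = 22.3, B = N + 22.3·(cos 66.4°, sin 66.4°) = (22.4, -8.80). NB ⟂ BM; with |BM| = 19.4 on the left of NB, M = B + 19.4·(-0.916, 0.400) = (4.66, -1.03). Then |AM| = |M − A| = 4.77.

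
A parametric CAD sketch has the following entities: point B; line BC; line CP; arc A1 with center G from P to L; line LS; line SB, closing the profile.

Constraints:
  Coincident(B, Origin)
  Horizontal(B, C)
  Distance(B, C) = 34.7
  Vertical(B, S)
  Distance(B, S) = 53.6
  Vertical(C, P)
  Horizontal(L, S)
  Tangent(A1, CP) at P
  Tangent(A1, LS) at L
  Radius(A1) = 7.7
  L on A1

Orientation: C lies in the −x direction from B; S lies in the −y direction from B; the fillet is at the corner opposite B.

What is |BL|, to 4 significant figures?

60.02

The virtual corner opposite B is at (-34.70, -53.60). A1 meets CP tangentially, so GP is at right angles to CP and the tangent condition forces GL to be normal to LS, with radius 7.7, so the center G sits 7.7 in from both sides at G = (-27.00, -45.90). That places the tangent points at P = (-34.70, -45.90) on CP and L = (-27.00, -53.60) on LS. Then |BL| = |L − B| = 60.02.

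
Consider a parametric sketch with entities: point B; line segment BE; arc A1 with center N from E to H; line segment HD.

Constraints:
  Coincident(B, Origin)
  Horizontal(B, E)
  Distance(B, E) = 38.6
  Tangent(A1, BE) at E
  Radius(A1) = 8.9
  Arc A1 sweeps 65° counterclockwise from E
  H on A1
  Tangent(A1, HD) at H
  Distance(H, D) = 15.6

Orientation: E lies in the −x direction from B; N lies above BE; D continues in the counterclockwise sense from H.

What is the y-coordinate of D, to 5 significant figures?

19.277

B is at the origin; BE is horizontal with |BE| = 38.6 and E on the −x side, so E = (-38.600, 0.0000). A1 meets BE tangentially, so NE is at right angles to BE, so N = E + (0, 8.9) = (-38.600, 8.9000). On A1, E sits at bearing -90° from N; a 65° counterclockwise sweep puts H at bearing -25°, so H = N + 8.9·(cos -25°, sin -25°) = (-30.534, 5.1387). The tangent condition forces NH to be normal to HD, so HD runs along (−sin -25°, cos -25°); with |HD| = 15.6, D = (-23.941, 19.277). So D.y = 19.277.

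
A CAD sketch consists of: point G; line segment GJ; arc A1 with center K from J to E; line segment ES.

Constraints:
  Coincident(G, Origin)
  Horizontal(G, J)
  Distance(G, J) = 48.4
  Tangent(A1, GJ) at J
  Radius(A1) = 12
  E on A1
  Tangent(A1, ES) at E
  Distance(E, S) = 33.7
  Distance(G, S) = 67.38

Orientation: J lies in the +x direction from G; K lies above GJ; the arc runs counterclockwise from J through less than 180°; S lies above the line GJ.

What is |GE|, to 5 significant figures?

61.792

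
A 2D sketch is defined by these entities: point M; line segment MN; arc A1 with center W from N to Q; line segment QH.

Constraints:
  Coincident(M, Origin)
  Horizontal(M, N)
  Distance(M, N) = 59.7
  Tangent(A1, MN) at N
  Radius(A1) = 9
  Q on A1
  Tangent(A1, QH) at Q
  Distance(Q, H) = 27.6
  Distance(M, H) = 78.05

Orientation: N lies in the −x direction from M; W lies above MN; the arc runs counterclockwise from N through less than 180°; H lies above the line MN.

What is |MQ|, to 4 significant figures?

54.42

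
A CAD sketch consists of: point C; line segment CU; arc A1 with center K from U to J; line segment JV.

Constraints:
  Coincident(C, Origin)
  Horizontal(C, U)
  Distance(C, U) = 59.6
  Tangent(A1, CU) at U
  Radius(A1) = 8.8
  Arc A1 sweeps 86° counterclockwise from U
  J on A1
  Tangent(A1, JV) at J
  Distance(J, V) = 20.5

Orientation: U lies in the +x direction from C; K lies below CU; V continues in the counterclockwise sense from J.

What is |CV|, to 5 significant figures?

57.092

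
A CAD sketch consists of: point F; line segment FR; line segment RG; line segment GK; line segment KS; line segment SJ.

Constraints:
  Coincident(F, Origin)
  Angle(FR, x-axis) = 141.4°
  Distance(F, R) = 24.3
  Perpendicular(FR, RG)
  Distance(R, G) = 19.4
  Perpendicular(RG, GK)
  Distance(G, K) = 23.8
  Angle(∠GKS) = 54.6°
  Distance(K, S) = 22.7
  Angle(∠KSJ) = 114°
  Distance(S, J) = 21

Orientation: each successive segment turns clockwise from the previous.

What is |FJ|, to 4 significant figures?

34.61

F is at the origin; FR runs at 141.4° with length 24.3, so R = (-18.99, 15.16). The perpendicularity gives RG at right angles to FR, so RG runs at 51.40°; with |RG| = 19.4, G = (-6.888, 30.32). The perpendicularity gives GK at right angles to RG, so GK runs at -38.60°; with |GK| = 23.8, K = (11.71, 15.47). ∠GKS = 54.6° gives KS at -164.0° from the x-axis; with |KS| = 22.7, S = (-10.11, 9.216). ∠KSJ = 114.0° gives SJ at 130.0° from the x-axis; with |SJ| = 21.0, J = (-23.61, 25.30). Then |FJ| = |J − F| = 34.61.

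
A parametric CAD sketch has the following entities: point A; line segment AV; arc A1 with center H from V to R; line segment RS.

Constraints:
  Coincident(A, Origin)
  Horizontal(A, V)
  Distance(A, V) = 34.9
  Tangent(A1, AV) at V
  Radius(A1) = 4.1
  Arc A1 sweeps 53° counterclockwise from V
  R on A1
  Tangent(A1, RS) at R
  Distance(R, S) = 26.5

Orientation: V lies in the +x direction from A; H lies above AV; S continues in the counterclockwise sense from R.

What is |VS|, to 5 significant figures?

29.819

A is at the origin; AV is horizontal with |AV| = 34.9 and V on the +x side, so V = (34.900, 0.0000). The tangent condition forces HV to be normal to AV, so H = V + (0, 4.1) = (34.900, 4.1000). On A1, V sits at bearing -90° from H; a 53° counterclockwise sweep puts R at bearing -37°, so R = H + 4.1·(cos -37°, sin -37°) = (38.174, 1.6326). A1 meets RS tangentially, so HR is at right angles to RS, so RS runs along (−sin -37°, cos -37°); with |RS| = 26.5, S = (54.123, 22.796). Then |VS| = |S − V| = 29.819.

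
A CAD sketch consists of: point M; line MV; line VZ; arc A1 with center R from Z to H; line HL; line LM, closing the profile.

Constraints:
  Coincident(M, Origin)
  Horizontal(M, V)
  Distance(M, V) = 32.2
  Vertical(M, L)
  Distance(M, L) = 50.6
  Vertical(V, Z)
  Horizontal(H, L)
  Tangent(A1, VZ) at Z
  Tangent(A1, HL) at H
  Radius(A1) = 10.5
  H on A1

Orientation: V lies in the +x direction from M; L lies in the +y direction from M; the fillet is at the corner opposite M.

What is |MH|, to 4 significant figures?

55.06

The virtual corner opposite M is at (32.20, 50.60). The tangent condition forces RZ to be normal to VZ and the tangent condition forces RH to be normal to HL, with radius 10.5, so the center R sits 10.5 in from both sides at R = (21.70, 40.10). That places the tangent points at Z = (32.20, 40.10) on VZ and H = (21.70, 50.60) on HL. Then |MH| = |H − M| = 55.06.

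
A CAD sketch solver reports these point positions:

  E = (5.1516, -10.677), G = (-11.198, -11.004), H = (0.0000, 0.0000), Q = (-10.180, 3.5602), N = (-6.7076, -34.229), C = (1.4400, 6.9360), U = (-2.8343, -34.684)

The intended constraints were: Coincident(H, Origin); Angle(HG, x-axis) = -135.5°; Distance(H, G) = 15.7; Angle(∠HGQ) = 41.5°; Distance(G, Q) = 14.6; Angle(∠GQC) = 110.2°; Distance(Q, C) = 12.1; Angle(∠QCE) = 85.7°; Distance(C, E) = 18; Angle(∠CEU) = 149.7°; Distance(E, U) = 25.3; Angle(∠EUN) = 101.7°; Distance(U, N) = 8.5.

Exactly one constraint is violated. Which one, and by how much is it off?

Distance(U, N) = 8.5 — off by 4.60.

H = (0.00, 0.00) ✓; HG at -135.5° ✓; |HG| = 15.70 ✓; ∠HGQ = 41.50° ✓; |GQ| = 14.60 ✓; ∠GQC = 110.2° ✓; |QC| = 12.10 ✓; ∠QCE = 85.70° ✓; |CE| = 18.00 ✓; ∠CEU = 149.7° ✓; |EU| = 25.30 ✓; ∠EUN = 101.7° ✓; |UN| = 3.900 ✗.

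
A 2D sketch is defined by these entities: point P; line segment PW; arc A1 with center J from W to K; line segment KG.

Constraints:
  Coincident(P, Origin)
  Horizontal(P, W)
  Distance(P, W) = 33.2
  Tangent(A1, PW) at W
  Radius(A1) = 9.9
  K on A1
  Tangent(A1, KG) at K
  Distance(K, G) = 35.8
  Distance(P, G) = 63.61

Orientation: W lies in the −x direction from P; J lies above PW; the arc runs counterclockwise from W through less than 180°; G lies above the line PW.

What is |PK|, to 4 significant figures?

29.31

P is at the origin; PW is horizontal with |PW| = 33.2 and W on the −x side, so W = (-33.20, 0.000). Since A1 is tangent to PW there, JW ⟂ PW, so J = W + (0, 9.9) = (-33.20, 9.900). Since JK ⟂ KG (tangency), |JG| = √(9.9² + 35.8²) = 37.14 regardless of where K sits on A1. So G lies on both circle(P, 63.61) and circle(J, 37.14); the above-PW intersection is G = (-44.76, 45.20). K is the foot of the tangent from G: K = (-24.95, 15.38).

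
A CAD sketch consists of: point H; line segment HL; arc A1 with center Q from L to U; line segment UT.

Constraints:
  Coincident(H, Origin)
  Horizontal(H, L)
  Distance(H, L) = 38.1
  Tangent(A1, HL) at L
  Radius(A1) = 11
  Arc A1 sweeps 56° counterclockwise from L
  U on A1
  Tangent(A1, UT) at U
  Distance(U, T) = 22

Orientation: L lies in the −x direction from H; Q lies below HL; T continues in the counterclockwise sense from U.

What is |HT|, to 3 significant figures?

63.8

H is at the origin; HL is horizontal with |HL| = 38.1 and L on the −x side, so L = (-38.1, 0.00). The tangent condition forces QL to be normal to HL, so Q = L + (0, -11) = (-38.1, -11.0). On A1, L sits at bearing 90° from Q; a 56° counterclockwise sweep puts U at bearing 146°, so U = Q + 11.0·(cos 146°, sin 146°) = (-47.2, -4.85). A1 meets UT tangentially, so QU is at right angles to UT, so UT runs along (−sin 146°, cos 146°); with |UT| = 22.0, T = (-59.5, -23.1). Then |HT| = |T − H| = 63.8.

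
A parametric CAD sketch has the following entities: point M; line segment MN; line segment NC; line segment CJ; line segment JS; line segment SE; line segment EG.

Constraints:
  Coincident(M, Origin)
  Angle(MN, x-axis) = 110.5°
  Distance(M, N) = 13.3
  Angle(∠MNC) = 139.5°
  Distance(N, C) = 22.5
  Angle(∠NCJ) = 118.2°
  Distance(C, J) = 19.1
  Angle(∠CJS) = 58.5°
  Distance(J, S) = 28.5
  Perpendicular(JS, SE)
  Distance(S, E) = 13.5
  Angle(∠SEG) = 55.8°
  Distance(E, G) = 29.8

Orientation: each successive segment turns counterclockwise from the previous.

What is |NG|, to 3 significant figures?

33.9

M is at the origin; MN runs at 110.5° with length 13.3, so N = (-4.66, 12.5). ∠MNC = 139.5° gives NC at 151° from the x-axis; with |NC| = 22.5, C = (-24.3, 23.4). ∠NCJ = 118.2° gives CJ at -147° from the x-axis; with |CJ| = 19.1, J = (-40.4, 13.0). ∠CJS = 58.5° gives JS at -25.7° from the x-axis; with |JS| = 28.5, S = (-14.7, 0.660). The perpendicularity gives SE at right angles to JS, so SE runs at 64.3°; with |SE| = 13.5, E = (-8.86, 12.8). ∠SEG = 55.8° gives EG at -172° from the x-axis; with |EG| = 29.8, G = (-38.3, 8.42). Then |NG| = |G − N| = 33.9.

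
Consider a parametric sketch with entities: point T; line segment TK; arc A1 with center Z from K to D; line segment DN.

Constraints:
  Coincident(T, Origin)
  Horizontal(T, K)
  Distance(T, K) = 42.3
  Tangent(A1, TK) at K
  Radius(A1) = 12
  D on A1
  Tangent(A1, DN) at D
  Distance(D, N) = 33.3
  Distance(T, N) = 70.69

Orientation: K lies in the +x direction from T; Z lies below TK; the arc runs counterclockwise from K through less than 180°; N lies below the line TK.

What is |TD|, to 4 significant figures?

38.44

T is at the origin; TK is horizontal with |TK| = 42.3 and K on the +x side, so K = (42.30, 0.000). Since A1 is tangent to TK there, ZK ⟂ TK, so Z = K + (0, -12) = (42.30, -12.00). Since ZD ⟂ DN (tangency), |ZN| = √(12.0² + 33.3²) = 35.40 regardless of where D sits on A1. So N lies on both circle(T, 70.69) and circle(Z, 35.40); the below-TK intersection is N = (54.25, -45.32). D is the foot of the tangent from N: D = (33.05, -19.64).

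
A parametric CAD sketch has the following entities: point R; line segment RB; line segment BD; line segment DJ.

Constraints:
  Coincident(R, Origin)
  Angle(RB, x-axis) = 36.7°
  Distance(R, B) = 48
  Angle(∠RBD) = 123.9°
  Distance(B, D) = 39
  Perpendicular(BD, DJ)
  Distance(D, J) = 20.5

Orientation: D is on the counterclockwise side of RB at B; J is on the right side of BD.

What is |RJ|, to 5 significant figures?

89.258

∠RBD = 123.9°, so BD runs at 36.7° + (180° − 123.9°) = 92.800° from the x-axis; with |BD| = 39.0, D = B + 39.0·(cos 92.800°, sin 92.800°) = (36.580, 67.639). BD ⟂ DJ; with |DJ| = 20.5 on the right of BD, J = D + 20.5·(0.99881, 0.048850) = (57.056, 68.641). Then |RJ| = |J − R| = 89.258.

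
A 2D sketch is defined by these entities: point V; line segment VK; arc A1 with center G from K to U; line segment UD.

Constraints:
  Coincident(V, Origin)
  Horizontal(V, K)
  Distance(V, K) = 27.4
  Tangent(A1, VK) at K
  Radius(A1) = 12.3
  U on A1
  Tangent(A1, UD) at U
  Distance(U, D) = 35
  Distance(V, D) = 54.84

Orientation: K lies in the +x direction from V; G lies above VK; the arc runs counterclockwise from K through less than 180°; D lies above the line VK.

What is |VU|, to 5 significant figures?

42.334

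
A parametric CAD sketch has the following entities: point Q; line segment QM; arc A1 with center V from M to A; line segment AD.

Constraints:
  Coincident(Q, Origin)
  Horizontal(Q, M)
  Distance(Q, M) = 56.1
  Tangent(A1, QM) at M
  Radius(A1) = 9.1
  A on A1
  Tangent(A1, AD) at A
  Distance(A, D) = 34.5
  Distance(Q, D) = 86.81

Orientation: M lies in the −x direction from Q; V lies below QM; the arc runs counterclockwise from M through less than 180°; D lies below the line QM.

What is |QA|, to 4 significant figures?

64.61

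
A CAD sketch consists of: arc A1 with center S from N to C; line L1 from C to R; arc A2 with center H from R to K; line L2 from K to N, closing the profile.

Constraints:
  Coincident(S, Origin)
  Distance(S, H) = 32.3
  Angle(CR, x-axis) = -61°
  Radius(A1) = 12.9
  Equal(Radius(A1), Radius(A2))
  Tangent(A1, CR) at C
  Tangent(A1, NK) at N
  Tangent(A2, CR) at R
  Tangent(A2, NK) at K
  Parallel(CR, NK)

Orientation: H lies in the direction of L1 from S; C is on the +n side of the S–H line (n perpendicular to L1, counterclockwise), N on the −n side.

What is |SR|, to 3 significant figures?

34.8

The slot axis is L1's direction at -61.0°, so u = (cos -61.0°, sin -61.0°) = (0.485, -0.875) and n = (−sin -61.0°, cos -61.0°) = (0.875, 0.485). S is at the origin and H lies 32.3 along u from S, so H = 32.3·u = (15.7, -28.3). Tangency of A1 to both parallel lines with radius 12.9 puts C and N at S ± 12.9·n: C = (11.3, 6.25), N = (-11.3, -6.25). Equal radii place R and K the same way about H: R = H + 12.9·n = (26.9, -22.0), K = H − 12.9·n = (4.38, -34.5). Then |SR| = |R − S| = 34.8.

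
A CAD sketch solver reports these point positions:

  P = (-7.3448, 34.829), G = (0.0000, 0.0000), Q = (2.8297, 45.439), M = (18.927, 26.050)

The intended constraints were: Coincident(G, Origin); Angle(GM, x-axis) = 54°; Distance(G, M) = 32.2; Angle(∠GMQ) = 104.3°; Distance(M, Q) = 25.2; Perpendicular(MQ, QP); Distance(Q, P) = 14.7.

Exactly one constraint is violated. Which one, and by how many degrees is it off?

Perpendicular(MQ, QP) — off by 6.50°.

G = (0.00, 0.00) ✓; GM at 54.00° ✓; |GM| = 32.20 ✓; ∠GMQ = 104.3° ✓; |MQ| = 25.20 ✓; ∠(MQ, QP) = 96.50° ✗; |QP| = 14.70 ✓.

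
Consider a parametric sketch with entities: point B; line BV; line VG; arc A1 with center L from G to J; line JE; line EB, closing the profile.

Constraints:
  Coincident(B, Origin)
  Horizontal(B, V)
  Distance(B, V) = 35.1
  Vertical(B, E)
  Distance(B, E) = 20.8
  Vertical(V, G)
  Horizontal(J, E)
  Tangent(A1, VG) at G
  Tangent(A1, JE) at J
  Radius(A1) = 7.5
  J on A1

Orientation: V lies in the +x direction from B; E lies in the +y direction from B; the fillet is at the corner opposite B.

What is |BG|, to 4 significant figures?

37.54

The virtual corner opposite B is at (35.10, 20.80). Since A1 is tangent to VG there, LG ⟂ VG and tangency of A1 to JE means the radius LJ is perpendicular to JE, with radius 7.5, so the center L sits 7.5 in from both sides at L = (27.60, 13.30). That places the tangent points at G = (35.10, 13.30) on VG and J = (27.60, 20.80) on JE. Then |BG| = |G − B| = 37.54.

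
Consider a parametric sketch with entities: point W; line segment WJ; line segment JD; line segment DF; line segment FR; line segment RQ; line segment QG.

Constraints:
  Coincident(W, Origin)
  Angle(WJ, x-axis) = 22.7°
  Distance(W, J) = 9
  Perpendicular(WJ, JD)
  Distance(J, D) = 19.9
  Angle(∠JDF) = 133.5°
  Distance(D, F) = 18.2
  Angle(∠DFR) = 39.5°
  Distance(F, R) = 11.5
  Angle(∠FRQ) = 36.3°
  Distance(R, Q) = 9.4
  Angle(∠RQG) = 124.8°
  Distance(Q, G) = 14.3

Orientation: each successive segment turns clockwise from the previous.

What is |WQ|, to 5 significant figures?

29.267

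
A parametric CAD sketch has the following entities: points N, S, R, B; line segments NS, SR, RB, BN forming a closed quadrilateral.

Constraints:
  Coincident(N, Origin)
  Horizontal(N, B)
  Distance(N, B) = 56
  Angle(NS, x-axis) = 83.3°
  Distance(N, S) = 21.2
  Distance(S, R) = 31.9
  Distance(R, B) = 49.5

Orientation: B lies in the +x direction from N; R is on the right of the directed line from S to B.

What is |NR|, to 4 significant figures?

12.91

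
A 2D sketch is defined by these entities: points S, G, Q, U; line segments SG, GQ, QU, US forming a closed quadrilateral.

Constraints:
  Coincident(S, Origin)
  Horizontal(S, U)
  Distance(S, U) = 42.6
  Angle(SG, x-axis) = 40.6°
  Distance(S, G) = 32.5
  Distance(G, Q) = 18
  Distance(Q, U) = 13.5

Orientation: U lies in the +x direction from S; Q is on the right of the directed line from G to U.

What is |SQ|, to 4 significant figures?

29.91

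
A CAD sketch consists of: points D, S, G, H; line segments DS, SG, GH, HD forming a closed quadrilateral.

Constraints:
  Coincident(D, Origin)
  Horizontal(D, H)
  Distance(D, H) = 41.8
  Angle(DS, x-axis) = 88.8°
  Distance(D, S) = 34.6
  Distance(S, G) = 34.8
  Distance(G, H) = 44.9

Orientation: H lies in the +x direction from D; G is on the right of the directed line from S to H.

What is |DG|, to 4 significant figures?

3.100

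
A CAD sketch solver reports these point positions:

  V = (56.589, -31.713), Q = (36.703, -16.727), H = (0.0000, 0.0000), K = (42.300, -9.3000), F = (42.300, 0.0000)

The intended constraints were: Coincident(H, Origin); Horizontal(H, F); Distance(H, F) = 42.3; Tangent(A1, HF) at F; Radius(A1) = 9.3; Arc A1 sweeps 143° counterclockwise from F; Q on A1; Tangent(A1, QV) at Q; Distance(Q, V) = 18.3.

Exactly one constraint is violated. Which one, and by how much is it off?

Distance(Q, V) = 18.3 — off by 6.60.

H = (0.00, 0.00) ✓; H.y = 0.00, F.y = 0.00 ✓; |HF| = 42.30 ✓; ∠(KF, FH) = 90.00° ✓; |KF| = 9.300 ✓; bearing(K→Q) − bearing(K→F) = 143.0° ✓; |KQ| = 9.300 ✓; ∠(KQ, QV) = 90.00° ✓; |QV| = 24.90 ✗.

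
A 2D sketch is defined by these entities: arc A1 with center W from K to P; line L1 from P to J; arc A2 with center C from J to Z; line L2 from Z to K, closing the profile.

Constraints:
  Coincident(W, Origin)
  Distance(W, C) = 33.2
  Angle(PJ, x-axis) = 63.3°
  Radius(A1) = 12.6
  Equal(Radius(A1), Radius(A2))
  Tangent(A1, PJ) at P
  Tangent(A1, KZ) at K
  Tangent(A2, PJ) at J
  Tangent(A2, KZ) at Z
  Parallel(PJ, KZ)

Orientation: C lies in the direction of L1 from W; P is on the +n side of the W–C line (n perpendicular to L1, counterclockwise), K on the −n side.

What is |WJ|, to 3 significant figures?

35.5

The slot axis is L1's direction at 63.3°, so u = (cos 63.3°, sin 63.3°) = (0.449, 0.893) and n = (−sin 63.3°, cos 63.3°) = (-0.893, 0.449). W is at the origin and C lies 33.2 along u from W, so C = 33.2·u = (14.9, 29.7). Tangency of A1 to both parallel lines with radius 12.6 puts P and K at W ± 12.6·n: P = (-11.3, 5.66), K = (11.3, -5.66). Equal radii place J and Z the same way about C: J = C + 12.6·n = (3.66, 35.3), Z = C − 12.6·n = (26.2, 24.0). Then |WJ| = |J − W| = 35.5.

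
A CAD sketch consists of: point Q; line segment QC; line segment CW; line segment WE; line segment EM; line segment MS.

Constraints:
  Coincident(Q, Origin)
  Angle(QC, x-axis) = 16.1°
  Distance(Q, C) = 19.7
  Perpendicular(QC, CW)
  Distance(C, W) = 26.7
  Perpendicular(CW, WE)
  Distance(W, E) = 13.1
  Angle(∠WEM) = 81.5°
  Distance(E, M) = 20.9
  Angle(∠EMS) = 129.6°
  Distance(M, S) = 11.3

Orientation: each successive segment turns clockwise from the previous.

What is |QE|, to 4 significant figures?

27.50

The perpendicularity gives CW at right angles to QC, so CW runs at -73.90°; with |CW| = 26.7, W = (26.33, -20.19). CW ⟂ WE, so WE runs at -163.9°; with |WE| = 13.1, E = (13.75, -23.82). Then |QE| = |E − Q| = 27.50.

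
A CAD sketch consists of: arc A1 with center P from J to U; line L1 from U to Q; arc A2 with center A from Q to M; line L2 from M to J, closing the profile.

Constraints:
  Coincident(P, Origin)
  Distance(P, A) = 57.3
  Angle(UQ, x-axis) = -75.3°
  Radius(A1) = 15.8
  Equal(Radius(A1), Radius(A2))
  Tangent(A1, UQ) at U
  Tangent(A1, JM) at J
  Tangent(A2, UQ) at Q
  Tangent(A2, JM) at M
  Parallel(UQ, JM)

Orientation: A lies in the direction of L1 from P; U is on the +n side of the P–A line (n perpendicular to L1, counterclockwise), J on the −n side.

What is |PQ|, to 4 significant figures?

59.44

The slot axis is L1's direction at -75.3°, so u = (cos -75.3°, sin -75.3°) = (0.2538, -0.9673) and n = (−sin -75.3°, cos -75.3°) = (0.9673, 0.2538). P is at the origin and A lies 57.3 along u from P, so A = 57.3·u = (14.54, -55.42). Tangency of A1 to both parallel lines with radius 15.8 puts U and J at P ± 15.8·n: U = (15.28, 4.009), J = (-15.28, -4.009). Equal radii place Q and M the same way about A: Q = A + 15.8·n = (29.82, -51.42), M = A − 15.8·n = (-0.7425, -59.43). Then |PQ| = |Q − P| = 59.44.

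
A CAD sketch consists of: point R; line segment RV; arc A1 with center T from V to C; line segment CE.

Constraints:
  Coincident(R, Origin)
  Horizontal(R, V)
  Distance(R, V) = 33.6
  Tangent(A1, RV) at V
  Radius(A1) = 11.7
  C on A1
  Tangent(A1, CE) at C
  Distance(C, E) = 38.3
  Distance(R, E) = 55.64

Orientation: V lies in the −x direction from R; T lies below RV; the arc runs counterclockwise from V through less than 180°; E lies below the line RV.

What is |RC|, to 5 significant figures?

47.072

Checks: R = (0.00, 0.00) ✓; |TC| = 11.70 ✓; ∠(TC, CE) = 90.00° ✓; |CE| = 38.30 ✓; |RE| = 55.64 ✓.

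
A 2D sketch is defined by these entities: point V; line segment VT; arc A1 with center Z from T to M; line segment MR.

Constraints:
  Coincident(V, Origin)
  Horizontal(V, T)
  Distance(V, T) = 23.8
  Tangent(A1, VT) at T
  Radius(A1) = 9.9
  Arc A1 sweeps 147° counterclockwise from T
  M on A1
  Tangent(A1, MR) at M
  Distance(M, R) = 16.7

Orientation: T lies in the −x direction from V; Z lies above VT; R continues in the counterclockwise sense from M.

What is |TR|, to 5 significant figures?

28.625

V is at the origin; VT is horizontal with |VT| = 23.8 and T on the −x side, so T = (-23.800, 0.0000). Tangency of A1 to VT means the radius ZT is perpendicular to VT, so Z = T + (0, 9.9) = (-23.800, 9.9000). On A1, T sits at bearing -90° from Z; a 147° counterclockwise sweep puts M at bearing 57°, so M = Z + 9.9·(cos 57°, sin 57°) = (-18.408, 18.203). The tangent condition forces ZM to be normal to MR, so MR runs along (−sin 57°, cos 57°); with |MR| = 16.7, R = (-32.414, 27.298). Then |TR| = |R − T| = 28.625.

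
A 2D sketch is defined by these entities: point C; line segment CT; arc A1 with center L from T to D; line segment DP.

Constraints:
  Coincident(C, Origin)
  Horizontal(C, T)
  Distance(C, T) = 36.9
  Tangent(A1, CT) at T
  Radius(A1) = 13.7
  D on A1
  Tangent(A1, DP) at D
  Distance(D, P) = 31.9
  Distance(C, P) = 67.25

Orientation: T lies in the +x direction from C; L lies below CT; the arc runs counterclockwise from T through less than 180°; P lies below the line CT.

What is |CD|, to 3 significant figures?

35.4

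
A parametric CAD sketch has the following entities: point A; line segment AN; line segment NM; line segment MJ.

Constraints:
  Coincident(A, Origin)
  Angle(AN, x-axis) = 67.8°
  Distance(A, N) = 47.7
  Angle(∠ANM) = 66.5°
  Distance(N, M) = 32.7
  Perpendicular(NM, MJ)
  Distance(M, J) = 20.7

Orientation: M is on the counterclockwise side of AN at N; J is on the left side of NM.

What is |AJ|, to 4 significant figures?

26.80

∠ANM = 66.5°, so NM runs at 67.8° + (180° − 66.5°) = 181.3° from the x-axis; with |NM| = 32.7, M = N + 32.7·(cos 181.3°, sin 181.3°) = (-14.67, 43.42). NM ⟂ MJ; with |MJ| = 20.7 on the left of NM, J = M + 20.7·(0.02269, -0.9997) = (-14.20, 22.73). Then |AJ| = |J − A| = 26.80.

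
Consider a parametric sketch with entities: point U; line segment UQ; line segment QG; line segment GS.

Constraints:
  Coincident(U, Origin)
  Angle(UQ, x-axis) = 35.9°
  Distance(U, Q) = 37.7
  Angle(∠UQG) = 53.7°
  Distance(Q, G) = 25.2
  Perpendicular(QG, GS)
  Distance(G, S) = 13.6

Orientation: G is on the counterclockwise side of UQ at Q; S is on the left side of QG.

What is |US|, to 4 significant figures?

17.03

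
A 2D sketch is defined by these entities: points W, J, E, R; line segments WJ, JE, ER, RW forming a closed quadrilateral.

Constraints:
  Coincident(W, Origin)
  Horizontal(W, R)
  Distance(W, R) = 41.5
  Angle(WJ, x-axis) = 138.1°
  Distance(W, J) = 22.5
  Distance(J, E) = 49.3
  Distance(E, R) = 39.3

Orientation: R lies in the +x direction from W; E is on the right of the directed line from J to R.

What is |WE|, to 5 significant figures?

27.864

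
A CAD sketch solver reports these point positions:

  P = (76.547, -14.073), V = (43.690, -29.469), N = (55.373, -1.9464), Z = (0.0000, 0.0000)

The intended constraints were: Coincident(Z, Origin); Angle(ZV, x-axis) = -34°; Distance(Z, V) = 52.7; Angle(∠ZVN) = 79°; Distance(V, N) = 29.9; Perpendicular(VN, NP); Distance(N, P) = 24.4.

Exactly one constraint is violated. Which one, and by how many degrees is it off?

Perpendicular(VN, NP) — off by 6.80°.

Z = (0.00, 0.00) ✓; ZV at -34.00° ✓; |ZV| = 52.70 ✓; ∠ZVN = 79.00° ✓; |VN| = 29.90 ✓; ∠(VN, NP) = 96.80° ✗; |NP| = 24.40 ✓.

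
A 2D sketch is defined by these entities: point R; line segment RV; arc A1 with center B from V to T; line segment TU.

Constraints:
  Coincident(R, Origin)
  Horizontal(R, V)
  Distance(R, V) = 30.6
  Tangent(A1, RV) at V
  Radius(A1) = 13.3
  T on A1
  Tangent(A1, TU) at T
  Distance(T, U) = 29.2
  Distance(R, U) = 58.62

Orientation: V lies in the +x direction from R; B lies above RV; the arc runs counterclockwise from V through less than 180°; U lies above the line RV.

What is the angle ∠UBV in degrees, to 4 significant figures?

166.3°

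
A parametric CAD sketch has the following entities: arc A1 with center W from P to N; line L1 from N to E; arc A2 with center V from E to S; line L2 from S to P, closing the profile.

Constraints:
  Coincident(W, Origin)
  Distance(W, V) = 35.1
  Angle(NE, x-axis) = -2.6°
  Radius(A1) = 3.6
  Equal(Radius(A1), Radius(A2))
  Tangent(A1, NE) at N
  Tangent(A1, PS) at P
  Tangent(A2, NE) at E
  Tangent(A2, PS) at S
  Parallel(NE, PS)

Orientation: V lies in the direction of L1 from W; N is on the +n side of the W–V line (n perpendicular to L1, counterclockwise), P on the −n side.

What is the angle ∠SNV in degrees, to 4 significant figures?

5.736°

Tangency of A1 to both parallel lines with radius 3.6 puts N and P at W ± 3.6·n: N = (0.1633, 3.596), P = (-0.1633, -3.596). Equal radii place E and S the same way about V: E = V + 3.6·n = (35.23, 2.004), S = V − 3.6·n = (34.90, -5.189). Then cos ∠SNV = NS·NV / (|NS||NV|), giving 5.736°.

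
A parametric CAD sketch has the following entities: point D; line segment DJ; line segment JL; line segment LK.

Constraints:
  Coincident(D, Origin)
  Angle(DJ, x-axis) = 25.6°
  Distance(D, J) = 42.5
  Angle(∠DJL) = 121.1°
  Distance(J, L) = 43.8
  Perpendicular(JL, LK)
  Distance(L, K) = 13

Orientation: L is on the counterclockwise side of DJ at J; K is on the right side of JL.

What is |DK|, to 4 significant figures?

82.24

D is at the origin; DJ runs at 25.6° with length 42.5, so J = 42.5·(cos 25.6°, sin 25.6°) = (38.33, 18.36). ∠DJL = 121.1°, so JL runs at 25.6° + (180° − 121.1°) = 84.50° from the x-axis; with |JL| = 43.8, L = J + 43.8·(cos 84.50°, sin 84.50°) = (42.53, 61.96). JL ⟂ LK; with |LK| = 13.0 on the right of JL, K = L + 13.0·(0.9954, -0.09585) = (55.47, 60.72). Then |DK| = |K − D| = 82.24.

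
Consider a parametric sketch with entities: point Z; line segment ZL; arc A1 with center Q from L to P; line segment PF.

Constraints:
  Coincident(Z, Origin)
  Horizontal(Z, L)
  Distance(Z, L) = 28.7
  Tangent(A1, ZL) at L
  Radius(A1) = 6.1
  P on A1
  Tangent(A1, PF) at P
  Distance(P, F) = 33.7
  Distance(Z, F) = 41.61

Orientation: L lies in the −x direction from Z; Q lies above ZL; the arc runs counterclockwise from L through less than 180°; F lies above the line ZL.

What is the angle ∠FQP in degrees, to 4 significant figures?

79.74°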